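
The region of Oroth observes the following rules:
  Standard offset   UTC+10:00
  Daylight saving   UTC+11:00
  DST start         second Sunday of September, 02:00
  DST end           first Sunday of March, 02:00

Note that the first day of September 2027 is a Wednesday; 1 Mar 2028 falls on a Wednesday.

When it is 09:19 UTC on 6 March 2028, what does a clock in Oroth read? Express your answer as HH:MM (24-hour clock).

19:19

1 September 2027 is a Wednesday, so the first Sunday is September 5 and the second is September 12.
1 March 2028 is a Wednesday, so the first Sunday is March 5.
At the standard offset (UTC+10:00), 09:19 UTC + 10h = 19:19 Oroth standard time.
The standard-time date in Oroth, 6 March 2028, is outside the daylight-saving period (12 September 2027 – 5 March 2028), so Oroth is on standard time, UTC+10:00.
09:19 UTC + 10h = 19:19 local.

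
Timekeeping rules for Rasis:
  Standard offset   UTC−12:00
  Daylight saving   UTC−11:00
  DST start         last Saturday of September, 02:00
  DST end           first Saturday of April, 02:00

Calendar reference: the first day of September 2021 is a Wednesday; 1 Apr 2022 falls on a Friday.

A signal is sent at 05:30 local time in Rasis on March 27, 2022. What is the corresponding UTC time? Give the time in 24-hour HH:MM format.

1 September 2021 is a Wednesday, so Saturdays fall on 4, 11, 18, 25; the last is September 25.
1 April 2022 is a Friday, so the first Saturday is April 2.
March 27, 2022 falls between 25 September 2021 and 2 April 2022, so daylight saving is in effect and Rasis is at UTC−11:00.
05:30 local + 11h = 16:30 UTC.

16:30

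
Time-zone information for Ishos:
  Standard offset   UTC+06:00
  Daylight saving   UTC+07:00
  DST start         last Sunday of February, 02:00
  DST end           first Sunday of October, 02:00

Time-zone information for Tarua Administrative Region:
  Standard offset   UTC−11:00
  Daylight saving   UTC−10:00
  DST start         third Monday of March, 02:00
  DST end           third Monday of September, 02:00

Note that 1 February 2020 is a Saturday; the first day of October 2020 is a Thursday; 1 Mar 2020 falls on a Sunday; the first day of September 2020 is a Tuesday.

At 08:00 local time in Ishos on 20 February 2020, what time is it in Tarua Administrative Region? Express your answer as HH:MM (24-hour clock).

15:00

1 February 2020 is a Saturday, so Sundays fall on 2, 9, 16, 23; the last is February 23.
1 October 2020 is a Thursday, so the first Sunday is October 4.
20 February 2020 does not fall between 23 February and 4 October, so daylight saving is not in effect and Ishos is at UTC+06:00.
08:00 Ishos − 6h = 02:00 UTC.
1 March 2020 is a Sunday, so the first Monday is March 2 and the third is March 16.
1 September 2020 is a Tuesday, so the first Monday is September 7 and the third is September 21.
At the standard offset (UTC−11:00), 02:00 UTC − 11h = 15:00 Tarua Administrative Region standard time (rolling into the previous day, 19 February 2020).
The standard-time date in Tarua Administrative Region, 19 February 2020, is outside the daylight-saving period (16 March – 21 September), so Tarua Administrative Region is on standard time, UTC−11:00.
02:00 UTC − 11h = 15:00 Tarua Administrative Region (rolling into the previous day, 19 February 2020).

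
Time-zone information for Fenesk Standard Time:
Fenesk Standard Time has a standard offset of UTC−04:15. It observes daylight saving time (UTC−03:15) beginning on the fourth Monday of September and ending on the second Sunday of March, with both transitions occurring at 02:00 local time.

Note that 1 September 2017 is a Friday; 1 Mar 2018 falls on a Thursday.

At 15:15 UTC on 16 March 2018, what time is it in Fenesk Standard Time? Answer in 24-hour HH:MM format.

1 September 2017 is a Friday, so the first Monday is September 4 and the fourth is September 25.
1 March 2018 is a Thursday, so the first Sunday is March 4 and the second is March 11.
At the standard offset (UTC−04:15), 15:15 UTC − 4h15m = 11:00 Fenesk Standard Time standard time.
Daylight saving runs 25 September 2017 – 11 March 2018; the standard-time date in Fenesk Standard Time, 16 March 2018, is outside that window, so Fenesk Standard Time is on standard time at UTC−04:15.
15:15 UTC − 4h15m = 11:00 local.

11:00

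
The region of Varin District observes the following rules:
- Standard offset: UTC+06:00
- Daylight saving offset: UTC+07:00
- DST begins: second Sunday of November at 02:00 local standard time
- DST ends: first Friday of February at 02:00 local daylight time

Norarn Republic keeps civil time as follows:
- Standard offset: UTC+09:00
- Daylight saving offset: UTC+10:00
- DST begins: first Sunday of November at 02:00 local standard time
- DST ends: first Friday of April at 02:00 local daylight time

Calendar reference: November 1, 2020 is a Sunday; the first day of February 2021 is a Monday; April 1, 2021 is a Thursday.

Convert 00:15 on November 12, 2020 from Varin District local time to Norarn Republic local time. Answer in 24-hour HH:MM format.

03:15

1 November 2020 is a Sunday, so the first Sunday is November 1 and the second is November 8.
1 February 2021 is a Monday, so the first Friday is February 5.
November 12, 2020 falls between 8 November 2020 and 5 February 2021, so daylight saving is in effect and Varin District is at UTC+07:00.
00:15 Varin District − 7h = 17:15 UTC (rolling into the previous day, 11 November 2020).
1 November 2020 is a Sunday, so the first Sunday is November 1.
1 April 2021 is a Thursday, so the first Friday is April 2.
At the standard offset (UTC+09:00), 17:15 UTC + 9h = 02:15 Norarn Republic standard time (rolling into the next day, 12 November 2020).
The standard-time date in Norarn Republic, November 12, 2020, falls between 1 November 2020 and 2 April 2021, so daylight saving is in effect and Norarn Republic is at UTC+10:00.
17:15 UTC + 10h = 03:15 Norarn Republic (rolling into the next day, 12 November 2020).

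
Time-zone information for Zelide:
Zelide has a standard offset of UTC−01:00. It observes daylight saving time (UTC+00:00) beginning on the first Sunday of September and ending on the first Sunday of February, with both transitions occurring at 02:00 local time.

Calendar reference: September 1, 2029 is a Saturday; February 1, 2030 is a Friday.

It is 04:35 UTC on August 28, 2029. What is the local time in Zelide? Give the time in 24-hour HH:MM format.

1 September 2029 is a Saturday, so the first Sunday is September 2.
1 February 2030 is a Friday, so the first Sunday is February 3.
At the standard offset (UTC−01:00), 04:35 UTC − 1h = 03:35 Zelide standard time.
Daylight saving runs 2 September 2029 – 3 February 2030; the standard-time date in Zelide, August 28, 2029, is outside that window, so Zelide is on standard time at UTC−01:00.
04:35 UTC − 1h = 03:35 local.

03:35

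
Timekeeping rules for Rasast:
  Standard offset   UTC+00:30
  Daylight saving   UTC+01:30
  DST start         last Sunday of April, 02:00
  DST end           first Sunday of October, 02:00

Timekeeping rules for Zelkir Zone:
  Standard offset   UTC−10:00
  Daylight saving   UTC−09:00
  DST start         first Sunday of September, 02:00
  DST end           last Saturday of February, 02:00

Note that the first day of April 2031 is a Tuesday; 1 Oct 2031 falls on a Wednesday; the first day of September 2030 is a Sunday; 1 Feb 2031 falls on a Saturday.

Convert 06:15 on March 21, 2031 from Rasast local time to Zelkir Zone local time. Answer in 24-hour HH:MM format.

1 April 2031 is a Tuesday, so Sundays fall on 6, 13, 20, 27; the last is April 27.
1 October 2031 is a Wednesday, so the first Sunday is October 5.
March 21, 2031 is outside the daylight-saving period (27 April – 5 October), so Rasast is on standard time, UTC+00:30.
06:15 Rasast − 0h30m = 05:45 UTC.
1 September 2030 is a Sunday, so the first Sunday is September 1.
1 February 2031 is a Saturday, so Saturdays fall on 1, 8, 15, 22; the last is February 22.
At the standard offset (UTC−10:00), 05:45 UTC − 10h = 19:45 Zelkir Zone standard time (rolling into the previous day, 20 March 2031).
The standard-time date in Zelkir Zone, March 20, 2031, does not fall between 1 September 2030 and 22 February 2031, so daylight saving is not in effect and Zelkir Zone is at UTC−10:00.
05:45 UTC − 10h = 19:45 Zelkir Zone (rolling into the previous day, 20 March 2031).

19:45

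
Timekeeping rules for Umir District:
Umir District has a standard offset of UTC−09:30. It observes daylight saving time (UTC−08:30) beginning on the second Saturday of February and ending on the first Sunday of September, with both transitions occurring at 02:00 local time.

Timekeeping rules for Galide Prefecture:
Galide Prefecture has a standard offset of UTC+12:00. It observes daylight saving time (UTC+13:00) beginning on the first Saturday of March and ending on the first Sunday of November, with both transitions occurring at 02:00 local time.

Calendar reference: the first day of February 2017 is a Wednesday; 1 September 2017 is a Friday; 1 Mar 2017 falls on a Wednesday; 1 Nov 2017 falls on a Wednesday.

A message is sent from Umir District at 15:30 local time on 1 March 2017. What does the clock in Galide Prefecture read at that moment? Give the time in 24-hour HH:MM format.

12:00

1 February 2017 is a Wednesday, so the first Saturday is February 4 and the second is February 11.
1 September 2017 is a Friday, so the first Sunday is September 3.
Daylight saving runs 11 February – 3 September; 1 March 2017 is inside that window, so Umir District is at UTC−08:30.
15:30 Umir District + 8h30m = 00:00 UTC (rolling into the next day, 2 March 2017).
1 March 2017 is a Wednesday, so the first Saturday is March 4.
1 November 2017 is a Wednesday, so the first Sunday is November 5.
At the standard offset (UTC+12:00), 00:00 UTC + 12h = 12:00 Galide Prefecture standard time.
The standard-time date in Galide Prefecture, 2 March 2017, does not fall between 4 March and 5 November, so daylight saving is not in effect and Galide Prefecture is at UTC+12:00.
00:00 UTC + 12h = 12:00 Galide Prefecture.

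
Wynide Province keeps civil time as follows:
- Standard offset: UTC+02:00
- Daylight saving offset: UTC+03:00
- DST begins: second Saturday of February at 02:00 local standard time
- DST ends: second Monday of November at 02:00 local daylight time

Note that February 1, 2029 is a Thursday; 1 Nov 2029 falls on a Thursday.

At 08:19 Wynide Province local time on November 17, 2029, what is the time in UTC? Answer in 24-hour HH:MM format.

1 February 2029 is a Thursday, so the first Saturday is February 3 and the second is February 10.
1 November 2029 is a Thursday, so the first Monday is November 5 and the second is November 12.
November 17, 2029 does not fall between 10 February and 12 November, so daylight saving is not in effect and Wynide Province is at UTC+02:00.
08:19 local − 2h = 06:19 UTC.

06:19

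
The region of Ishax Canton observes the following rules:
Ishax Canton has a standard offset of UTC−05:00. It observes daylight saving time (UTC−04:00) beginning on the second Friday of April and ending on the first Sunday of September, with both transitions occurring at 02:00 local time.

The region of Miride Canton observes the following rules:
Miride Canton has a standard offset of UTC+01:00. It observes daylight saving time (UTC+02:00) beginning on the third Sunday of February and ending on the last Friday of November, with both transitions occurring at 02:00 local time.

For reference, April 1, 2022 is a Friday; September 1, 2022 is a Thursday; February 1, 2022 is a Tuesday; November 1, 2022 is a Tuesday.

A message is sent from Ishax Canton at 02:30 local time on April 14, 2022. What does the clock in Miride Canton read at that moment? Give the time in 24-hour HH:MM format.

1 April 2022 is a Friday, so the first Friday is April 1 and the second is April 8.
1 September 2022 is a Thursday, so the first Sunday is September 4.
April 14, 2022 falls between 8 April and 4 September, so daylight saving is in effect and Ishax Canton is at UTC−04:00.
02:30 Ishax Canton + 4h = 06:30 UTC.
1 February 2022 is a Tuesday, so the first Sunday is February 6 and the third is February 20.
1 November 2022 is a Tuesday, so Fridays fall on 4, 11, 18, 25; the last is November 25.
At the standard offset (UTC+01:00), 06:30 UTC + 1h = 07:30 Miride Canton standard time.
The standard-time date in Miride Canton, April 14, 2022, falls between 20 February and 25 November, so daylight saving is in effect and Miride Canton is at UTC+02:00.
06:30 UTC + 2h = 08:30 Miride Canton.

08:30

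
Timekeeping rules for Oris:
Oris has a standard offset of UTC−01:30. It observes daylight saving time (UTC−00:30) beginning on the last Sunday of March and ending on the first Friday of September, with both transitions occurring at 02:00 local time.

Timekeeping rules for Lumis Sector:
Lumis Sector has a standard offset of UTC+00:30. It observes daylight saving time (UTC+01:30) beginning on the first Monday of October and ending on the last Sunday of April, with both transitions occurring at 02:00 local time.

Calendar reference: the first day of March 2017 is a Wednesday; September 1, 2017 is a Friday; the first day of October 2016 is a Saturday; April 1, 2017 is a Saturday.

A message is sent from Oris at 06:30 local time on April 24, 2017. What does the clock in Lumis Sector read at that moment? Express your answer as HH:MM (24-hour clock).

1 March 2017 is a Wednesday, so Sundays fall on 5, 12, 19, 26; the last is March 26.
1 September 2017 is a Friday, so the first Friday is September 1.
April 24, 2017 falls between 26 March and 1 September, so daylight saving is in effect and Oris is at UTC−00:30.
06:30 Oris + 0h30m = 07:00 UTC.
1 October 2016 is a Saturday, so the first Monday is October 3.
1 April 2017 is a Saturday, so Sundays fall on 2, 9, 16, 23, 30; the last is April 30.
At the standard offset (UTC+00:30), 07:00 UTC + 0h30m = 07:30 Lumis Sector standard time.
The standard-time date in Lumis Sector, April 24, 2017, lies within the daylight-saving period (3 October 2016 – 30 April 2017), so Lumis Sector is on daylight time, UTC+01:30.
07:00 UTC + 1h30m = 08:30 Lumis Sector.

08:30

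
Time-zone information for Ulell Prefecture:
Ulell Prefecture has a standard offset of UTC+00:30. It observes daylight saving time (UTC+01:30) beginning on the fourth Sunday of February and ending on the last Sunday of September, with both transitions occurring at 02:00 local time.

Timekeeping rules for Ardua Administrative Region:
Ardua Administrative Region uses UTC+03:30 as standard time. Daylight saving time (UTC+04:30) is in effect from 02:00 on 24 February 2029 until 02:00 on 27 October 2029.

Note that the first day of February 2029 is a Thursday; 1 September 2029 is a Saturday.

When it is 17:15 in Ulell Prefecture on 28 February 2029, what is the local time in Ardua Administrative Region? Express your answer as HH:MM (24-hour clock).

20:15

1 February 2029 is a Thursday, so the first Sunday is February 4 and the fourth is February 25.
1 September 2029 is a Saturday, so Sundays fall on 2, 9, 16, 23, 30; the last is September 30.
28 February 2029 falls between 25 February and 30 September, so daylight saving is in effect and Ulell Prefecture is at UTC+01:30.
17:15 Ulell Prefecture − 1h30m = 15:45 UTC.
At the standard offset (UTC+03:30), 15:45 UTC + 3h30m = 19:15 Ardua Administrative Region standard time.
Daylight saving runs 24 February – 27 October; the standard-time date in Ardua Administrative Region, 28 February 2029, is inside that window, so Ardua Administrative Region is at UTC+04:30.
15:45 UTC + 4h30m = 20:15 Ardua Administrative Region.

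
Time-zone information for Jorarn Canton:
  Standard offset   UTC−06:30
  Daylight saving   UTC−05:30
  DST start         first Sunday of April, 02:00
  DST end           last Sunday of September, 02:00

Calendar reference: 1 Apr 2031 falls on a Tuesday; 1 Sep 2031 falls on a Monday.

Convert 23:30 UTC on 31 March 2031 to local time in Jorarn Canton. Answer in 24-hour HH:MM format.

17:00

1 April 2031 is a Tuesday, so the first Sunday is April 6.
1 September 2031 is a Monday, so Sundays fall on 7, 14, 21, 28; the last is September 28.
At the standard offset (UTC−06:30), 23:30 UTC − 6h30m = 17:00 Jorarn Canton standard time.
The standard-time date in Jorarn Canton, 31 March 2031, is outside the daylight-saving period (6 April – 28 September), so Jorarn Canton is on standard time, UTC−06:30.
23:30 UTC − 6h30m = 17:00 local.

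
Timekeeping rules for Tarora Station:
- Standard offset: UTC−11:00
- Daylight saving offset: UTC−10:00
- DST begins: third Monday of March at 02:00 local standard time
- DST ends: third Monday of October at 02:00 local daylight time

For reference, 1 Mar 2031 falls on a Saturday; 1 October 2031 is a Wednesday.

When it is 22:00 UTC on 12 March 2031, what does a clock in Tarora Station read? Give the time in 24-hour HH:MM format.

1 March 2031 is a Saturday, so the first Monday is March 3 and the third is March 17.
1 October 2031 is a Wednesday, so the first Monday is October 6 and the third is October 20.
At the standard offset (UTC−11:00), 22:00 UTC − 11h = 11:00 Tarora Station standard time.
Daylight saving runs 17 March – 20 October; the standard-time date in Tarora Station, 12 March 2031, is outside that window, so Tarora Station is on standard time at UTC−11:00.
22:00 UTC − 11h = 11:00 local.

11:00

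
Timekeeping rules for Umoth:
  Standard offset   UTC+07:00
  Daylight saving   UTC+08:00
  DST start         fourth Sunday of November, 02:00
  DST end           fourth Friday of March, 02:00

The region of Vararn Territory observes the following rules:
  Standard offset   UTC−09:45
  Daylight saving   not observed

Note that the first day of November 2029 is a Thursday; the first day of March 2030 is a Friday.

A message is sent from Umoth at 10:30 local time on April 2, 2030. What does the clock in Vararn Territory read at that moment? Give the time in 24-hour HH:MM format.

1 November 2029 is a Thursday, so the first Sunday is November 4 and the fourth is November 25.
1 March 2030 is a Friday, so the first Friday is March 1 and the fourth is March 22.
Daylight saving runs 25 November 2029 – 22 March 2030; April 2, 2030 is outside that window, so Umoth is on standard time at UTC+07:00.
10:30 Umoth − 7h = 03:30 UTC.
Vararn Territory stays on UTC−09:45 all year.
03:30 UTC − 9h45m = 17:45 Vararn Territory (rolling into the previous day, 1 April 2030).

17:45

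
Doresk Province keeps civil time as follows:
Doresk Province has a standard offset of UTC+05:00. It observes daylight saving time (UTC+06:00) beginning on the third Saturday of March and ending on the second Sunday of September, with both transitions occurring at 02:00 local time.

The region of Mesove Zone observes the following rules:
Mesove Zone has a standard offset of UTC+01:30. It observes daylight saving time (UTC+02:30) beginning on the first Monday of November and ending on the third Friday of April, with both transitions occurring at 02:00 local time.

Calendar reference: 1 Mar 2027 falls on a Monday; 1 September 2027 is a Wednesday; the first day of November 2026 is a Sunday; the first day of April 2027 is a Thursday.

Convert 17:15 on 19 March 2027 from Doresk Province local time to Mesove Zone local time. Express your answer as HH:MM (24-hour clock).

14:45

1 March 2027 is a Monday, so the first Saturday is March 6 and the third is March 20.
1 September 2027 is a Wednesday, so the first Sunday is September 5 and the second is September 12.
19 March 2027 is outside the daylight-saving period (20 March – 12 September), so Doresk Province is on standard time, UTC+05:00.
17:15 Doresk Province − 5h = 12:15 UTC.
1 November 2026 is a Sunday, so the first Monday is November 2.
1 April 2027 is a Thursday, so the first Friday is April 2 and the third is April 16.
At the standard offset (UTC+01:30), 12:15 UTC + 1h30m = 13:45 Mesove Zone standard time.
The standard-time date in Mesove Zone, 19 March 2027, lies within the daylight-saving period (2 November 2026 – 16 April 2027), so Mesove Zone is on daylight time, UTC+02:30.
12:15 UTC + 2h30m = 14:45 Mesove Zone.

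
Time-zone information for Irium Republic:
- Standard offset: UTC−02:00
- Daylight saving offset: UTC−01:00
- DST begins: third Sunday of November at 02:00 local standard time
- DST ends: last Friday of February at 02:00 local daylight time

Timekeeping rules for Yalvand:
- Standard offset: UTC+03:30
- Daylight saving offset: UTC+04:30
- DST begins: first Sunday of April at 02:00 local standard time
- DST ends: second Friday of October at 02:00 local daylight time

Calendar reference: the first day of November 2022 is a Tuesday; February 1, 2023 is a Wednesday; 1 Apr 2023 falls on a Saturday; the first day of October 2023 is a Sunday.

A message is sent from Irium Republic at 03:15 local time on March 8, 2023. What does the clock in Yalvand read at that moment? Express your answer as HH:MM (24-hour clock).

08:45

1 November 2022 is a Tuesday, so the first Sunday is November 6 and the third is November 20.
1 February 2023 is a Wednesday, so Fridays fall on 3, 10, 17, 24; the last is February 24.
March 8, 2023 is outside the daylight-saving period (20 November 2022 – 24 February 2023), so Irium Republic is on standard time, UTC−02:00.
03:15 Irium Republic + 2h = 05:15 UTC.
1 April 2023 is a Saturday, so the first Sunday is April 2.
1 October 2023 is a Sunday, so the first Friday is October 6 and the second is October 13.
At the standard offset (UTC+03:30), 05:15 UTC + 3h30m = 08:45 Yalvand standard time.
The standard-time date in Yalvand, March 8, 2023, is outside the daylight-saving period (2 April – 13 October), so Yalvand is on standard time, UTC+03:30.
05:15 UTC + 3h30m = 08:45 Yalvand.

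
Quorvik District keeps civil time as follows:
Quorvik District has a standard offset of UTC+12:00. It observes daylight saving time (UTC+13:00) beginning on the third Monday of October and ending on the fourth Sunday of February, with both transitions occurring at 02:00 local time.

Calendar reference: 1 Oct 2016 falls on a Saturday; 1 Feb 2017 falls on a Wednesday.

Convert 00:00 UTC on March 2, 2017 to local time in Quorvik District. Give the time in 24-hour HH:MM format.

1 October 2016 is a Saturday, so the first Monday is October 3 and the third is October 17.
1 February 2017 is a Wednesday, so the first Sunday is February 5 and the fourth is February 26.
At the standard offset (UTC+12:00), 00:00 UTC + 12h = 12:00 Quorvik District standard time.
Daylight saving runs 17 October 2016 – 26 February 2017; the standard-time date in Quorvik District, March 2, 2017, is outside that window, so Quorvik District is on standard time at UTC+12:00.
00:00 UTC + 12h = 12:00 local.

12:00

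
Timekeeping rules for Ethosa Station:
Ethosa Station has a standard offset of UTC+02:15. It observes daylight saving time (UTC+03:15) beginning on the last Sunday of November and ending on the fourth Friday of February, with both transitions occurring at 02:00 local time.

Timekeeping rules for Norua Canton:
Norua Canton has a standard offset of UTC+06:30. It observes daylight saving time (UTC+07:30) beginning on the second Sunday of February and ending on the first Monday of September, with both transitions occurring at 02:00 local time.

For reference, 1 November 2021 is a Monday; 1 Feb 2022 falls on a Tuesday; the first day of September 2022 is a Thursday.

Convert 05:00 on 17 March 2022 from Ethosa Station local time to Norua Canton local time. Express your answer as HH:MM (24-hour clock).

1 November 2021 is a Monday, so Sundays fall on 7, 14, 21, 28; the last is November 28.
1 February 2022 is a Tuesday, so the first Friday is February 4 and the fourth is February 25.
17 March 2022 is outside the daylight-saving period (28 November 2021 – 25 February 2022), so Ethosa Station is on standard time, UTC+02:15.
05:00 Ethosa Station − 2h15m = 02:45 UTC.
1 February 2022 is a Tuesday, so the first Sunday is February 6 and the second is February 13.
1 September 2022 is a Thursday, so the first Monday is September 5.
At the standard offset (UTC+06:30), 02:45 UTC + 6h30m = 09:15 Norua Canton standard time.
The standard-time date in Norua Canton, 17 March 2022, lies within the daylight-saving period (13 February – 5 September), so Norua Canton is on daylight time, UTC+07:30.
02:45 UTC + 7h30m = 10:15 Norua Canton.

10:15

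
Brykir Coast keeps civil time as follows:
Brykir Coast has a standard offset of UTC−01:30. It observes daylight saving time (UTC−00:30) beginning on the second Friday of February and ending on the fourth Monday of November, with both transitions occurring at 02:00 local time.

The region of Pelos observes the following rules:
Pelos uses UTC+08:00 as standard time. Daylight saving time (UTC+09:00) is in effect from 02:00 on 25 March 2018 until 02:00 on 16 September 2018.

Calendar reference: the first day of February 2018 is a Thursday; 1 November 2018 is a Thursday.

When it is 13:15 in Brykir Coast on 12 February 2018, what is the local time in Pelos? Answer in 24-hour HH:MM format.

1 February 2018 is a Thursday, so the first Friday is February 2 and the second is February 9.
1 November 2018 is a Thursday, so the first Monday is November 5 and the fourth is November 26.
Daylight saving runs 9 February – 26 November; 12 February 2018 is inside that window, so Brykir Coast is at UTC−00:30.
13:15 Brykir Coast + 0h30m = 13:45 UTC.
At the standard offset (UTC+08:00), 13:45 UTC + 8h = 21:45 Pelos standard time.
Daylight saving runs 25 March – 16 September; the standard-time date in Pelos, 12 February 2018, is outside that window, so Pelos is on standard time at UTC+08:00.
13:45 UTC + 8h = 21:45 Pelos.

21:45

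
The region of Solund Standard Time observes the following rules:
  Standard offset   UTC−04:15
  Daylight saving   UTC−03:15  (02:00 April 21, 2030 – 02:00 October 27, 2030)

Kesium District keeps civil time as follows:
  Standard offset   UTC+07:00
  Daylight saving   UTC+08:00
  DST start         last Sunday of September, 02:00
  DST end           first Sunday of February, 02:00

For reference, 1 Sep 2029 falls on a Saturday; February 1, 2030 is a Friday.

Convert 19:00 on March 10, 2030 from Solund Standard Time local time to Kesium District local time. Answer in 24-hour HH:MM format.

06:15

March 10, 2030 does not fall between 21 April and 27 October, so daylight saving is not in effect and Solund Standard Time is at UTC−04:15.
19:00 Solund Standard Time + 4h15m = 23:15 UTC.
1 September 2029 is a Saturday, so Sundays fall on 2, 9, 16, 23, 30; the last is September 30.
1 February 2030 is a Friday, so the first Sunday is February 3.
At the standard offset (UTC+07:00), 23:15 UTC + 7h = 06:15 Kesium District standard time (rolling into the next day, 11 March 2030).
Daylight saving runs 30 September 2029 – 3 February 2030; the standard-time date in Kesium District, March 11, 2030, is outside that window, so Kesium District is on standard time at UTC+07:00.
23:15 UTC + 7h = 06:15 Kesium District (rolling into the next day, 11 March 2030).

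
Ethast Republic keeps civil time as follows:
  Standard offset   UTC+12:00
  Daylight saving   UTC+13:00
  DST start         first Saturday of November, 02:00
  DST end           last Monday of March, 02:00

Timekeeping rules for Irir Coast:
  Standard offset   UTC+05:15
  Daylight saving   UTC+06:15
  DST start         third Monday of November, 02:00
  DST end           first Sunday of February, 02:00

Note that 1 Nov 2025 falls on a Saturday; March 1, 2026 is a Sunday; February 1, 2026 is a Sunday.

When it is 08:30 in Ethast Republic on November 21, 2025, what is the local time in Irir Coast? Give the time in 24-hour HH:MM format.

01:45

1 November 2025 is a Saturday, so the first Saturday is November 1.
1 March 2026 is a Sunday, so Mondays fall on 2, 9, 16, 23, 30; the last is March 30.
November 21, 2025 lies within the daylight-saving period (1 November 2025 – 30 March 2026), so Ethast Republic is on daylight time, UTC+13:00.
08:30 Ethast Republic − 13h = 19:30 UTC (rolling into the previous day, 20 November 2025).
1 November 2025 is a Saturday, so the first Monday is November 3 and the third is November 17.
1 February 2026 is a Sunday, so the first Sunday is February 1.
At the standard offset (UTC+05:15), 19:30 UTC + 5h15m = 00:45 Irir Coast standard time (rolling into the next day, 21 November 2025).
The standard-time date in Irir Coast, November 21, 2025, lies within the daylight-saving period (17 November 2025 – 1 February 2026), so Irir Coast is on daylight time, UTC+06:15.
19:30 UTC + 6h15m = 01:45 Irir Coast (rolling into the next day, 21 November 2025).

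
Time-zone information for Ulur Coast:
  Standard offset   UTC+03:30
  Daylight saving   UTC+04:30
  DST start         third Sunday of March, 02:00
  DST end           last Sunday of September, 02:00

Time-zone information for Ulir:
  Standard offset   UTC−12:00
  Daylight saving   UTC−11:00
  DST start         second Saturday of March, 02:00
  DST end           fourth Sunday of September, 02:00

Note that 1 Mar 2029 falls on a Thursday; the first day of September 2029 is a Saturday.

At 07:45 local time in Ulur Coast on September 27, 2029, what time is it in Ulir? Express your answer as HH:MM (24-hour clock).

15:15

1 March 2029 is a Thursday, so the first Sunday is March 4 and the third is March 18.
1 September 2029 is a Saturday, so Sundays fall on 2, 9, 16, 23, 30; the last is September 30.
Daylight saving runs 18 March – 30 September; September 27, 2029 is inside that window, so Ulur Coast is at UTC+04:30.
07:45 Ulur Coast − 4h30m = 03:15 UTC.
1 March 2029 is a Thursday, so the first Saturday is March 3 and the second is March 10.
1 September 2029 is a Saturday, so the first Sunday is September 2 and the fourth is September 23.
At the standard offset (UTC−12:00), 03:15 UTC − 12h = 15:15 Ulir standard time (rolling into the previous day, 26 September 2029).
The standard-time date in Ulir, September 26, 2029, does not fall between 10 March and 23 September, so daylight saving is not in effect and Ulir is at UTC−12:00.
03:15 UTC − 12h = 15:15 Ulir (rolling into the previous day, 26 September 2029).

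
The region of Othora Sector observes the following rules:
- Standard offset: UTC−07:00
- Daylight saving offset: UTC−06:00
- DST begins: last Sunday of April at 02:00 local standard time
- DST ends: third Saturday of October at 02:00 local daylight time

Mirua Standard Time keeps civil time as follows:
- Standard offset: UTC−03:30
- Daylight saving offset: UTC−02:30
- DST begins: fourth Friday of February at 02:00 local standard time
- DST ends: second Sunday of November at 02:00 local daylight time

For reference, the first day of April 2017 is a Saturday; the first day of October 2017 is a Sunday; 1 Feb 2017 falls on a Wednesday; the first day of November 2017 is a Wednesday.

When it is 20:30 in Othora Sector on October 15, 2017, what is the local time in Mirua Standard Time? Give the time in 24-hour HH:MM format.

00:00

1 April 2017 is a Saturday, so Sundays fall on 2, 9, 16, 23, 30; the last is April 30.
1 October 2017 is a Sunday, so the first Saturday is October 7 and the third is October 21.
October 15, 2017 falls between 30 April and 21 October, so daylight saving is in effect and Othora Sector is at UTC−06:00.
20:30 Othora Sector + 6h = 02:30 UTC (rolling into the next day, 16 October 2017).
1 February 2017 is a Wednesday, so the first Friday is February 3 and the fourth is February 24.
1 November 2017 is a Wednesday, so the first Sunday is November 5 and the second is November 12.
At the standard offset (UTC−03:30), 02:30 UTC − 3h30m = 23:00 Mirua Standard Time standard time (rolling into the previous day, 15 October 2017).
The standard-time date in Mirua Standard Time, October 15, 2017, lies within the daylight-saving period (24 February – 12 November), so Mirua Standard Time is on daylight time, UTC−02:30.
02:30 UTC − 2h30m = 00:00 Mirua Standard Time.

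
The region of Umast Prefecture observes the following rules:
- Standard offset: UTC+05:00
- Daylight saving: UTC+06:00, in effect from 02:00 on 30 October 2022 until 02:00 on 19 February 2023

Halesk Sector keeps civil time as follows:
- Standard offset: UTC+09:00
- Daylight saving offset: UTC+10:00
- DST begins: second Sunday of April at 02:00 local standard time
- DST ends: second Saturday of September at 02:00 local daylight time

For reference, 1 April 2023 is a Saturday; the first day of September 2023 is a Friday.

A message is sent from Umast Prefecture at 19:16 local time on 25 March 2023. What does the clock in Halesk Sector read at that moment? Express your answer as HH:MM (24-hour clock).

23:16

Daylight saving runs 30 October 2022 – 19 February 2023; 25 March 2023 is outside that window, so Umast Prefecture is on standard time at UTC+05:00.
19:16 Umast Prefecture − 5h = 14:16 UTC.
1 April 2023 is a Saturday, so the first Sunday is April 2 and the second is April 9.
1 September 2023 is a Friday, so the first Saturday is September 2 and the second is September 9.
At the standard offset (UTC+09:00), 14:16 UTC + 9h = 23:16 Halesk Sector standard time.
The standard-time date in Halesk Sector, 25 March 2023, is outside the daylight-saving period (9 April – 9 September), so Halesk Sector is on standard time, UTC+09:00.
14:16 UTC + 9h = 23:16 Halesk Sector.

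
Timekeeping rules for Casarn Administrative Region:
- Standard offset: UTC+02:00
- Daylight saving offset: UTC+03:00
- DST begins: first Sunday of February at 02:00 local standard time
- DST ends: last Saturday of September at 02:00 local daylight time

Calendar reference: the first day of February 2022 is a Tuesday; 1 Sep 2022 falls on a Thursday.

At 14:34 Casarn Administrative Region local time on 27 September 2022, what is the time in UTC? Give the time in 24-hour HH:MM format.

12:34

1 February 2022 is a Tuesday, so the first Sunday is February 6.
1 September 2022 is a Thursday, so Saturdays fall on 3, 10, 17, 24; the last is September 24.
27 September 2022 does not fall between 6 February and 24 September, so daylight saving is not in effect and Casarn Administrative Region is at UTC+02:00.
14:34 local − 2h = 12:34 UTC.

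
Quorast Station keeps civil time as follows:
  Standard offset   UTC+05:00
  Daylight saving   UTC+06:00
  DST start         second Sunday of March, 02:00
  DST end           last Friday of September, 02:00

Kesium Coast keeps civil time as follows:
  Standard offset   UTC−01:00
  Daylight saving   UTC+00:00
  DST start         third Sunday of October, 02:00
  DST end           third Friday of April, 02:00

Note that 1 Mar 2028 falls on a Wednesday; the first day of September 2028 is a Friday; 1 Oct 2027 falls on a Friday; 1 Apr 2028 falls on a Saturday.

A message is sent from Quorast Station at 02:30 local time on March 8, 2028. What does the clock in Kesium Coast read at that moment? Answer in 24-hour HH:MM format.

21:30

1 March 2028 is a Wednesday, so the first Sunday is March 5 and the second is March 12.
1 September 2028 is a Friday, so Fridays fall on 1, 8, 15, 22, 29; the last is September 29.
March 8, 2028 does not fall between 12 March and 29 September, so daylight saving is not in effect and Quorast Station is at UTC+05:00.
02:30 Quorast Station − 5h = 21:30 UTC (rolling into the previous day, 7 March 2028).
1 October 2027 is a Friday, so the first Sunday is October 3 and the third is October 17.
1 April 2028 is a Saturday, so the first Friday is April 7 and the third is April 21.
At the standard offset (UTC−01:00), 21:30 UTC − 1h = 20:30 Kesium Coast standard time.
The standard-time date in Kesium Coast, March 7, 2028, falls between 17 October 2027 and 21 April 2028, so daylight saving is in effect and Kesium Coast is at UTC+00:00.
21:30 UTC + 0h = 21:30 Kesium Coast.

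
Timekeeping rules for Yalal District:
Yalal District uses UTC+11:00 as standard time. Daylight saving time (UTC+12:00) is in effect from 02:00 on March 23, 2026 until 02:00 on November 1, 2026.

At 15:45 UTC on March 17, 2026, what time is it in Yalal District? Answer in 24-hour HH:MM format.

At the standard offset (UTC+11:00), 15:45 UTC + 11h = 02:45 Yalal District standard time (rolling into the next day, 18 March 2026).
The standard-time date in Yalal District, March 18, 2026, does not fall between 23 March and 1 November, so daylight saving is not in effect and Yalal District is at UTC+11:00.
15:45 UTC + 11h = 02:45 local (rolling into the next day, 18 March 2026).

02:45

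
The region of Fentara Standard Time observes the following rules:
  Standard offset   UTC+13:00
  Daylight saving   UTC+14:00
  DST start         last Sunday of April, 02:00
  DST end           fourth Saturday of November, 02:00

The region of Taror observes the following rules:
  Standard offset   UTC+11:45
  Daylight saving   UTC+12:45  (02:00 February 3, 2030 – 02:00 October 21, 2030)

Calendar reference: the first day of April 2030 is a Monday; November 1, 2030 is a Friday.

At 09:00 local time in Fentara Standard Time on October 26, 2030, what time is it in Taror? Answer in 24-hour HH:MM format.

1 April 2030 is a Monday, so Sundays fall on 7, 14, 21, 28; the last is April 28.
1 November 2030 is a Friday, so the first Saturday is November 2 and the fourth is November 23.
October 26, 2030 falls between 28 April and 23 November, so daylight saving is in effect and Fentara Standard Time is at UTC+14:00.
09:00 Fentara Standard Time − 14h = 19:00 UTC (rolling into the previous day, 25 October 2030).
At the standard offset (UTC+11:45), 19:00 UTC + 11h45m = 06:45 Taror standard time (rolling into the next day, 26 October 2030).
Daylight saving runs 3 February – 21 October; the standard-time date in Taror, October 26, 2030, is outside that window, so Taror is on standard time at UTC+11:45.
19:00 UTC + 11h45m = 06:45 Taror (rolling into the next day, 26 October 2030).

06:45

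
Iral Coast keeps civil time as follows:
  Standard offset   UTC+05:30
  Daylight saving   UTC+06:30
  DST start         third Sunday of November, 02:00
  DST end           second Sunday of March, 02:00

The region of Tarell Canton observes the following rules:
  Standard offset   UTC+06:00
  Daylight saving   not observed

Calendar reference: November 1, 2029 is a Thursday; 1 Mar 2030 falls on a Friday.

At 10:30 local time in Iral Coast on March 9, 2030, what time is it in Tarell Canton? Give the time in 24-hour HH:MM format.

1 November 2029 is a Thursday, so the first Sunday is November 4 and the third is November 18.
1 March 2030 is a Friday, so the first Sunday is March 3 and the second is March 10.
March 9, 2030 lies within the daylight-saving period (18 November 2029 – 10 March 2030), so Iral Coast is on daylight time, UTC+06:30.
10:30 Iral Coast − 6h30m = 04:00 UTC.
Tarell Canton stays on UTC+06:00 all year.
04:00 UTC + 6h = 10:00 Tarell Canton.

10:00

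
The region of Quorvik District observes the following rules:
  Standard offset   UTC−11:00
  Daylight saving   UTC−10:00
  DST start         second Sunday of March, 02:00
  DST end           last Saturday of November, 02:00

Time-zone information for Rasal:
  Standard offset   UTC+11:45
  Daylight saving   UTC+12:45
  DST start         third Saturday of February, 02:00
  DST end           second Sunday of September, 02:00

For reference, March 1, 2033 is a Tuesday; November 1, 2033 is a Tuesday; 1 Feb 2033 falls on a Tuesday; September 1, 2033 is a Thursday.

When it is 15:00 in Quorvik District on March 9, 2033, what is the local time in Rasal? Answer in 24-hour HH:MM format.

1 March 2033 is a Tuesday, so the first Sunday is March 6 and the second is March 13.
1 November 2033 is a Tuesday, so Saturdays fall on 5, 12, 19, 26; the last is November 26.
March 9, 2033 does not fall between 13 March and 26 November, so daylight saving is not in effect and Quorvik District is at UTC−11:00.
15:00 Quorvik District + 11h = 02:00 UTC (rolling into the next day, 10 March 2033).
1 February 2033 is a Tuesday, so the first Saturday is February 5 and the third is February 19.
1 September 2033 is a Thursday, so the first Sunday is September 4 and the second is September 11.
At the standard offset (UTC+11:45), 02:00 UTC + 11h45m = 13:45 Rasal standard time.
Daylight saving runs 19 February – 11 September; the standard-time date in Rasal, March 10, 2033, is inside that window, so Rasal is at UTC+12:45.
02:00 UTC + 12h45m = 14:45 Rasal.

14:45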